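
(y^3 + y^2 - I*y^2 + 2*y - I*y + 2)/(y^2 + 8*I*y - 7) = (y^2 + y*(1 - 2*I) - 2*I)/(y + 7*I)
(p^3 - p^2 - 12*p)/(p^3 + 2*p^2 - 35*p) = (p^2 - p - 12)/(p^2 + 2*p - 35)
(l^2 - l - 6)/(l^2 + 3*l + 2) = (l - 3)/(l + 1)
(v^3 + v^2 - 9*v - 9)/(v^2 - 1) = (v^2 - 9)/(v - 1)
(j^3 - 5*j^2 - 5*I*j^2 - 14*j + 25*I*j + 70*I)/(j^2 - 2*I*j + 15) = (j^2 - 5*j - 14)/(j + 3*I)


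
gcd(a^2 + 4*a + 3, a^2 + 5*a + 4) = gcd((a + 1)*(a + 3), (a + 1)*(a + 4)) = a + 1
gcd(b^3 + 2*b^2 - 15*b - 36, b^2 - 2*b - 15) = b + 3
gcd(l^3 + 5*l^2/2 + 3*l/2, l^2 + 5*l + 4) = l + 1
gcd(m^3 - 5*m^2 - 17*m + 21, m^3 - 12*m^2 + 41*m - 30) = m - 1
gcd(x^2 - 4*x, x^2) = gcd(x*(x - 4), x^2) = x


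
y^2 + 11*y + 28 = (y + 4)*(y + 7)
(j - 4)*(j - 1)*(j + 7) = j^3 + 2*j^2 - 31*j + 28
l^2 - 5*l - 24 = (l - 8)*(l + 3)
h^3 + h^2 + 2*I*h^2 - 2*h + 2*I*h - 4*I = (h - 1)*(h + 2)*(h + 2*I)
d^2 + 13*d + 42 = (d + 6)*(d + 7)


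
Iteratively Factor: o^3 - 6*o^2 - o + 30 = (o - 3)*(o^2 - 3*o - 10) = (o - 3)*(o + 2)*(o - 5)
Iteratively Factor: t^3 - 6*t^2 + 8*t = (t)*(t^2 - 6*t + 8) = t*(t - 2)*(t - 4)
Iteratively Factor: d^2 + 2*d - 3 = (d + 3)*(d - 1)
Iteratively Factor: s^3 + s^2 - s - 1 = (s - 1)*(s^2 + 2*s + 1) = (s - 1)*(s + 1)*(s + 1)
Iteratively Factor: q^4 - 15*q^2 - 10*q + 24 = (q + 3)*(q^3 - 3*q^2 - 6*q + 8) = (q + 2)*(q + 3)*(q^2 - 5*q + 4) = (q - 1)*(q + 2)*(q + 3)*(q - 4)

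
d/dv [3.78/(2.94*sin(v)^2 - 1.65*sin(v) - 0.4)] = (6.237 - 22.2264*sin(v))*cos(v)/(-2.94*sin(v)^2 + 1.65*sin(v) + 0.4)^2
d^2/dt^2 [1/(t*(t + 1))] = 2*(t^2 + t*(t + 1) + (t + 1)^2)/(t^3*(t + 1)^3)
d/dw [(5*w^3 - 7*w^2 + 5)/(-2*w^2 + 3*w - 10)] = (-10*w^4 + 30*w^3 - 171*w^2 + 160*w - 15)/(4*w^4 - 12*w^3 + 49*w^2 - 60*w + 100)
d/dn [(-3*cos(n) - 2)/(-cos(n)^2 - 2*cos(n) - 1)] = (3*cos(n) + 1)*sin(n)/(cos(n) + 1)^3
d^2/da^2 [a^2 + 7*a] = 2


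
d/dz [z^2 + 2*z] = 2*z + 2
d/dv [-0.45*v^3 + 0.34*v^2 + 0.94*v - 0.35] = -1.35*v^2 + 0.68*v + 0.94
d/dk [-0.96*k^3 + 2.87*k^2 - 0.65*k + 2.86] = -2.88*k^2 + 5.74*k - 0.65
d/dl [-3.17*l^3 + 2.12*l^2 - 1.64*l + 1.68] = -9.51*l^2 + 4.24*l - 1.64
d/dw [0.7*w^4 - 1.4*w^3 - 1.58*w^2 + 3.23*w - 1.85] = 2.8*w^3 - 4.2*w^2 - 3.16*w + 3.23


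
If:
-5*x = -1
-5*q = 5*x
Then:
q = -1/5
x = 1/5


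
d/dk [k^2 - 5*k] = 2*k - 5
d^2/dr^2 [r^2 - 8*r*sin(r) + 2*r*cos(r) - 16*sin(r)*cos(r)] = 8*r*sin(r) - 2*r*cos(r) - 4*sin(r) + 32*sin(2*r) - 16*cos(r) + 2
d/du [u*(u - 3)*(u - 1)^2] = 4*u^3 - 15*u^2 + 14*u - 3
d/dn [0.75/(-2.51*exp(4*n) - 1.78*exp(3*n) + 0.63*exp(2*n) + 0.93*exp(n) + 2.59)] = (7.53*exp(3*n) + 4.005*exp(2*n) - 0.945*exp(n) - 0.6975)*exp(n)/(-2.51*exp(4*n) - 1.78*exp(3*n) + 0.63*exp(2*n) + 0.93*exp(n) + 2.59)^2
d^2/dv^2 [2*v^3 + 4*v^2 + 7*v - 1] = 12*v + 8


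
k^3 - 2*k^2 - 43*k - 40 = (k - 8)*(k + 1)*(k + 5)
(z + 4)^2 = z^2 + 8*z + 16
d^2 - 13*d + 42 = (d - 7)*(d - 6)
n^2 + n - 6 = (n - 2)*(n + 3)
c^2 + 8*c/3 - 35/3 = (c - 7/3)*(c + 5)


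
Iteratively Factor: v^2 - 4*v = (v - 4)*(v)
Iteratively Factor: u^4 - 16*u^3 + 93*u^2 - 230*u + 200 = (u - 5)*(u^3 - 11*u^2 + 38*u - 40) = (u - 5)*(u - 4)*(u^2 - 7*u + 10) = (u - 5)*(u - 4)*(u - 2)*(u - 5)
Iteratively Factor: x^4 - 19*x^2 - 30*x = (x + 3)*(x^3 - 3*x^2 - 10*x) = x*(x + 3)*(x^2 - 3*x - 10) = x*(x + 2)*(x + 3)*(x - 5)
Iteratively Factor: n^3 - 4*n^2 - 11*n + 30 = (n + 3)*(n^2 - 7*n + 10) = (n - 5)*(n + 3)*(n - 2)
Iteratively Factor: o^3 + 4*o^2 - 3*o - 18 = (o + 3)*(o^2 + o - 6) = (o - 2)*(o + 3)*(o + 3)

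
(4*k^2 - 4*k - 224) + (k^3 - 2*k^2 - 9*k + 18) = k^3 + 2*k^2 - 13*k - 206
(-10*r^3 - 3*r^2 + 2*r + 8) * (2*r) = -20*r^4 - 6*r^3 + 4*r^2 + 16*r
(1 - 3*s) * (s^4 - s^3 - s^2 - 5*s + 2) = -3*s^5 + 4*s^4 + 2*s^3 + 14*s^2 - 11*s + 2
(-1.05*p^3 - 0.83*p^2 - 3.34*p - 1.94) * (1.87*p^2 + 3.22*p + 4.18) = -1.9635*p^5 - 4.9331*p^4 - 13.3074*p^3 - 17.852*p^2 - 20.208*p - 8.1092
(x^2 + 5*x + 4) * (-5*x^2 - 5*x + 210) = -5*x^4 - 30*x^3 + 165*x^2 + 1030*x + 840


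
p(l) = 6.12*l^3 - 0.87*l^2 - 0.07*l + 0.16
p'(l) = 18.36*l^2 - 1.74*l - 0.07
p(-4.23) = -478.31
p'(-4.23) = 335.80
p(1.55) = 20.75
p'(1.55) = 41.34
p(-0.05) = 0.16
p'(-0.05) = 0.06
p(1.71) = 28.10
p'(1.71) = 50.64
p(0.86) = 3.35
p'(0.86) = 12.01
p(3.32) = 214.30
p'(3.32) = 196.52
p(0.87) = 3.47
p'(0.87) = 12.31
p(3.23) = 197.09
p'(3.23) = 185.86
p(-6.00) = -1352.66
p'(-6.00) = 671.33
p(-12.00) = -10699.64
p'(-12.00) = 2664.65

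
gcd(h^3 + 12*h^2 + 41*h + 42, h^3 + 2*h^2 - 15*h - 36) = h + 3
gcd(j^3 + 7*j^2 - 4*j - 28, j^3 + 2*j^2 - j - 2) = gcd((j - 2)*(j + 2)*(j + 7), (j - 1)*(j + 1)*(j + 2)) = j + 2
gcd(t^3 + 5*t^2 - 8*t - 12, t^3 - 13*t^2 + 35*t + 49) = t + 1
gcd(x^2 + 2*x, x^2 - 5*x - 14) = x + 2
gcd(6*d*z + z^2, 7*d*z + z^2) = z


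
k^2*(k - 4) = k^3 - 4*k^2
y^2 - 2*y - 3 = (y - 3)*(y + 1)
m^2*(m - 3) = m^3 - 3*m^2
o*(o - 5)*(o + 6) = o^3 + o^2 - 30*o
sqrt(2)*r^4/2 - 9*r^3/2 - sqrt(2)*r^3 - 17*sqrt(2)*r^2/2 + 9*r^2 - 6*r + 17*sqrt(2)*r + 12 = (r - 2)*(r - 6*sqrt(2))*(r + sqrt(2)/2)*(sqrt(2)*r/2 + 1)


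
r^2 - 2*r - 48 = (r - 8)*(r + 6)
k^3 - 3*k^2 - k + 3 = (k - 3)*(k - 1)*(k + 1)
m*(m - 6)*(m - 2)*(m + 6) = m^4 - 2*m^3 - 36*m^2 + 72*m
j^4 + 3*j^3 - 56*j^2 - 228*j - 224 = (j - 8)*(j + 2)^2*(j + 7)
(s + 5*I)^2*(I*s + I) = I*s^3 - 10*s^2 + I*s^2 - 10*s - 25*I*s - 25*I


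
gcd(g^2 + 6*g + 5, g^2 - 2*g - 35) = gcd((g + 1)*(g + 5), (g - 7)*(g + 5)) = g + 5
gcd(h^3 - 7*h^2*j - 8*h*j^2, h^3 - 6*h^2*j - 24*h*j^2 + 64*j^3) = h - 8*j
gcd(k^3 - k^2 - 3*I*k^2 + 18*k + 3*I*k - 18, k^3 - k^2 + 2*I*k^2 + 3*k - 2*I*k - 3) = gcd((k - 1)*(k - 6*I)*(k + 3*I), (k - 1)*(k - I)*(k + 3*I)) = k^2 + k*(-1 + 3*I) - 3*I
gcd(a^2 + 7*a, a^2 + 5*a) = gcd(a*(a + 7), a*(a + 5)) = a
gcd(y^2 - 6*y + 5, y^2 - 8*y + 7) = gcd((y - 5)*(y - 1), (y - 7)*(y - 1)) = y - 1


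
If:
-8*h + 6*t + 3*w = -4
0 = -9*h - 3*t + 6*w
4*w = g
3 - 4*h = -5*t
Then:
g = 8/25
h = 1/5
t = -11/25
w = 2/25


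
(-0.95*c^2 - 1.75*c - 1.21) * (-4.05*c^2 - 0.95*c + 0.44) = 3.8475*c^4 + 7.99*c^3 + 6.145*c^2 + 0.3795*c - 0.5324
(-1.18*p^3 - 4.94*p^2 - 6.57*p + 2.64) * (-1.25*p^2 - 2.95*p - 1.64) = 1.475*p^5 + 9.656*p^4 + 24.7207*p^3 + 24.1831*p^2 + 2.9868*p - 4.3296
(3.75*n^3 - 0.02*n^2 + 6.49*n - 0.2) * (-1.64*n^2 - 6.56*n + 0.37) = -6.15*n^5 - 24.5672*n^4 - 9.1249*n^3 - 42.2538*n^2 + 3.7133*n - 0.074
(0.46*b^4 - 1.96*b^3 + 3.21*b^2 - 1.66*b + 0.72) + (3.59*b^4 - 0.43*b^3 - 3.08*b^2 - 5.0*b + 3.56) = 4.05*b^4 - 2.39*b^3 + 0.13*b^2 - 6.66*b + 4.28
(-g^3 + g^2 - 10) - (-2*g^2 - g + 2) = -g^3 + 3*g^2 + g - 12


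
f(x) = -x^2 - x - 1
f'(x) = -2*x - 1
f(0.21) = -1.25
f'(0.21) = -1.42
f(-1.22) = -1.27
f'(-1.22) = 1.44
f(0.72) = -2.24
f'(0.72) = -2.44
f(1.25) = -3.81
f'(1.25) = -3.50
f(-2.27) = -3.88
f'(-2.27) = 3.54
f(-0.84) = -0.87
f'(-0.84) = 0.68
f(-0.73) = -0.80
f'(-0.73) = 0.46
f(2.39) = -9.10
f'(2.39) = -5.78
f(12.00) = -157.00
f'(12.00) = -25.00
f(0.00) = -1.00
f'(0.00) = -1.00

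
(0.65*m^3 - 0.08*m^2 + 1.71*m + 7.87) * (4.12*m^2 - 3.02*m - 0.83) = 2.678*m^5 - 2.2926*m^4 + 6.7473*m^3 + 27.3266*m^2 - 25.1867*m - 6.5321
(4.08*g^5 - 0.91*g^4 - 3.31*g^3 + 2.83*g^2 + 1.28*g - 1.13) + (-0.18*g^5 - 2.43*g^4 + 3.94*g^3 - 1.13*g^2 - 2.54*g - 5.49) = 3.9*g^5 - 3.34*g^4 + 0.63*g^3 + 1.7*g^2 - 1.26*g - 6.62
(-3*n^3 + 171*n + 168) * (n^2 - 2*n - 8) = -3*n^5 + 6*n^4 + 195*n^3 - 174*n^2 - 1704*n - 1344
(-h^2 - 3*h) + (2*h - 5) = -h^2 - h - 5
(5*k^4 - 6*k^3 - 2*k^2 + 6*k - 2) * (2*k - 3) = 10*k^5 - 27*k^4 + 14*k^3 + 18*k^2 - 22*k + 6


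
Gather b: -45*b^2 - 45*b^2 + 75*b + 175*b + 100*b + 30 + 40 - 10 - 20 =-90*b^2 + 350*b + 40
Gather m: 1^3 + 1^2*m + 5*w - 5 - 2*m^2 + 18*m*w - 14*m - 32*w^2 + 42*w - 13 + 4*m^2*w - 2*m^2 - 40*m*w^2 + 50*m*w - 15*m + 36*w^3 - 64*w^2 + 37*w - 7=m^2*(4*w - 4) + m*(-40*w^2 + 68*w - 28) + 36*w^3 - 96*w^2 + 84*w - 24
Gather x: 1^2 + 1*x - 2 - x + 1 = 0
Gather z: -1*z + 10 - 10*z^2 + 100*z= -10*z^2 + 99*z + 10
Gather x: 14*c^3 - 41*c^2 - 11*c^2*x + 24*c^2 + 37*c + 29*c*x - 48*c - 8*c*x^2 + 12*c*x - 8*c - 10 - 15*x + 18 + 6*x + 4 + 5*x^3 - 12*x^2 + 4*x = 14*c^3 - 17*c^2 - 19*c + 5*x^3 + x^2*(-8*c - 12) + x*(-11*c^2 + 41*c - 5) + 12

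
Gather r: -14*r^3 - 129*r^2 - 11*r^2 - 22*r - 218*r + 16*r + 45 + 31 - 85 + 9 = -14*r^3 - 140*r^2 - 224*r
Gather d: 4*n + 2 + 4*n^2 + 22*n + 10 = 4*n^2 + 26*n + 12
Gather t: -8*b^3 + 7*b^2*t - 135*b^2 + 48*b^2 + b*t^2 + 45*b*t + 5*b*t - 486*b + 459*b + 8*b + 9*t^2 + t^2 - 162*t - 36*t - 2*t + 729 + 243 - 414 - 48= -8*b^3 - 87*b^2 - 19*b + t^2*(b + 10) + t*(7*b^2 + 50*b - 200) + 510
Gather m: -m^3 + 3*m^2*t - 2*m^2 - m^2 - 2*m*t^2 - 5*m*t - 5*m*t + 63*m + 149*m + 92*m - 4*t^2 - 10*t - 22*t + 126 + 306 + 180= -m^3 + m^2*(3*t - 3) + m*(-2*t^2 - 10*t + 304) - 4*t^2 - 32*t + 612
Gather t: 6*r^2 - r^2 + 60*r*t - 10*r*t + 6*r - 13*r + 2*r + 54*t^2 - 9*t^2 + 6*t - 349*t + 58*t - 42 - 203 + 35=5*r^2 - 5*r + 45*t^2 + t*(50*r - 285) - 210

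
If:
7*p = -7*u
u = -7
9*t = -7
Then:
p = 7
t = -7/9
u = -7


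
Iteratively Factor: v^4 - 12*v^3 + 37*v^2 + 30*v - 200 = (v - 5)*(v^3 - 7*v^2 + 2*v + 40) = (v - 5)^2*(v^2 - 2*v - 8) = (v - 5)^2*(v - 4)*(v + 2)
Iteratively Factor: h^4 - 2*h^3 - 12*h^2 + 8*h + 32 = (h - 2)*(h^3 - 12*h - 16) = (h - 2)*(h + 2)*(h^2 - 2*h - 8) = (h - 4)*(h - 2)*(h + 2)*(h + 2)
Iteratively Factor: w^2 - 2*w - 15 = (w - 5)*(w + 3)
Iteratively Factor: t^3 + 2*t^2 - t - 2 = (t + 1)*(t^2 + t - 2) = (t - 1)*(t + 1)*(t + 2)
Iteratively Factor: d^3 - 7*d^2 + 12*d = (d - 4)*(d^2 - 3*d) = (d - 4)*(d - 3)*(d)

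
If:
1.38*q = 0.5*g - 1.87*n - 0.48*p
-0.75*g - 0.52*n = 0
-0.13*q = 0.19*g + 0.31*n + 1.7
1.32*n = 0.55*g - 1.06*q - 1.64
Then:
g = -34.20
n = 49.33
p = 4.27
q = -80.72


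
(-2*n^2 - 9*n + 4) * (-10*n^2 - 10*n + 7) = 20*n^4 + 110*n^3 + 36*n^2 - 103*n + 28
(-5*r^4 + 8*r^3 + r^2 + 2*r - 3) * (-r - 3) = 5*r^5 + 7*r^4 - 25*r^3 - 5*r^2 - 3*r + 9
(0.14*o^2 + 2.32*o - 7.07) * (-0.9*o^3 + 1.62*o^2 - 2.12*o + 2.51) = -0.126*o^5 - 1.8612*o^4 + 9.8246*o^3 - 16.0204*o^2 + 20.8116*o - 17.7457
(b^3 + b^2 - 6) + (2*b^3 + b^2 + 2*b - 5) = 3*b^3 + 2*b^2 + 2*b - 11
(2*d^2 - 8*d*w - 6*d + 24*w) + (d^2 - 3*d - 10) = 3*d^2 - 8*d*w - 9*d + 24*w - 10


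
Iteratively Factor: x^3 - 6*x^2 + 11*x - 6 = (x - 1)*(x^2 - 5*x + 6) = (x - 2)*(x - 1)*(x - 3)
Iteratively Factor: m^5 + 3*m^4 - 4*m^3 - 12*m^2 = (m + 2)*(m^4 + m^3 - 6*m^2) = (m - 2)*(m + 2)*(m^3 + 3*m^2) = (m - 2)*(m + 2)*(m + 3)*(m^2) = m*(m - 2)*(m + 2)*(m + 3)*(m)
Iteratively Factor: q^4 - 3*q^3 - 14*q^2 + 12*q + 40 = (q - 5)*(q^3 + 2*q^2 - 4*q - 8) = (q - 5)*(q - 2)*(q^2 + 4*q + 4) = (q - 5)*(q - 2)*(q + 2)*(q + 2)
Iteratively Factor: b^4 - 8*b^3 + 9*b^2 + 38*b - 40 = (b - 4)*(b^3 - 4*b^2 - 7*b + 10) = (b - 4)*(b + 2)*(b^2 - 6*b + 5) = (b - 5)*(b - 4)*(b + 2)*(b - 1)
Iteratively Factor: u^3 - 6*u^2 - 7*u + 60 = (u + 3)*(u^2 - 9*u + 20) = (u - 4)*(u + 3)*(u - 5)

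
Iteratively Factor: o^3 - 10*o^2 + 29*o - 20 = (o - 4)*(o^2 - 6*o + 5) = (o - 5)*(o - 4)*(o - 1)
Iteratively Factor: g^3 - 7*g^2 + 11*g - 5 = (g - 1)*(g^2 - 6*g + 5) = (g - 1)^2*(g - 5)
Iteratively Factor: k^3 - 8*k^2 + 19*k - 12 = (k - 4)*(k^2 - 4*k + 3) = (k - 4)*(k - 3)*(k - 1)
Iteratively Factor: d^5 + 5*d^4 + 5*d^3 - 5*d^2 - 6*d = (d + 1)*(d^4 + 4*d^3 + d^2 - 6*d) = d*(d + 1)*(d^3 + 4*d^2 + d - 6) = d*(d - 1)*(d + 1)*(d^2 + 5*d + 6) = d*(d - 1)*(d + 1)*(d + 2)*(d + 3)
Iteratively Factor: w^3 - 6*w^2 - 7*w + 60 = (w - 5)*(w^2 - w - 12) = (w - 5)*(w + 3)*(w - 4)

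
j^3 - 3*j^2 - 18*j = j*(j - 6)*(j + 3)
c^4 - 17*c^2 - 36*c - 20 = (c - 5)*(c + 1)*(c + 2)^2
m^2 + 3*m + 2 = (m + 1)*(m + 2)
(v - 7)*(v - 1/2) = v^2 - 15*v/2 + 7/2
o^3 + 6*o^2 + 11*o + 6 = (o + 1)*(o + 2)*(o + 3)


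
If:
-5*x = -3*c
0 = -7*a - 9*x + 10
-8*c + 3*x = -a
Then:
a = 155/122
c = 25/122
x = 15/122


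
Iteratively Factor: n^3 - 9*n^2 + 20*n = (n - 4)*(n^2 - 5*n) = n*(n - 4)*(n - 5)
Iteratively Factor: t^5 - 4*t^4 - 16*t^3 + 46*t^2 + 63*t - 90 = (t - 5)*(t^4 + t^3 - 11*t^2 - 9*t + 18) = (t - 5)*(t + 3)*(t^3 - 2*t^2 - 5*t + 6) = (t - 5)*(t + 2)*(t + 3)*(t^2 - 4*t + 3) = (t - 5)*(t - 3)*(t + 2)*(t + 3)*(t - 1)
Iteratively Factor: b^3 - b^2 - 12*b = (b)*(b^2 - b - 12) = b*(b + 3)*(b - 4)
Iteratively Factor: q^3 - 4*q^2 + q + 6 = (q - 2)*(q^2 - 2*q - 3) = (q - 2)*(q + 1)*(q - 3)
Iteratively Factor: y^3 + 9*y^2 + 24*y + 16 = (y + 4)*(y^2 + 5*y + 4) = (y + 1)*(y + 4)*(y + 4)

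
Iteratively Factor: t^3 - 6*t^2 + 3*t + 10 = (t - 5)*(t^2 - t - 2) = (t - 5)*(t - 2)*(t + 1)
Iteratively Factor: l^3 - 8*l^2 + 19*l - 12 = (l - 4)*(l^2 - 4*l + 3) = (l - 4)*(l - 1)*(l - 3)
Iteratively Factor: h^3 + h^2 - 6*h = (h)*(h^2 + h - 6) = h*(h + 3)*(h - 2)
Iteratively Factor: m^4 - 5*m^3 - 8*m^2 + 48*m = (m)*(m^3 - 5*m^2 - 8*m + 48) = m*(m - 4)*(m^2 - m - 12) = m*(m - 4)*(m + 3)*(m - 4)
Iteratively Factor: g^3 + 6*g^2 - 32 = (g + 4)*(g^2 + 2*g - 8) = (g - 2)*(g + 4)*(g + 4)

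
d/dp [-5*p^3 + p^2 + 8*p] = -15*p^2 + 2*p + 8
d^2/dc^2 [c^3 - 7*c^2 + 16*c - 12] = 6*c - 14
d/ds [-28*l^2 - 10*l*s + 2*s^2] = -10*l + 4*s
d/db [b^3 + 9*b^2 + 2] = 3*b*(b + 6)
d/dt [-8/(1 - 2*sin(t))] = -16*cos(t)/(2*sin(t) - 1)^2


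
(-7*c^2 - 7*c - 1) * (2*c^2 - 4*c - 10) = -14*c^4 + 14*c^3 + 96*c^2 + 74*c + 10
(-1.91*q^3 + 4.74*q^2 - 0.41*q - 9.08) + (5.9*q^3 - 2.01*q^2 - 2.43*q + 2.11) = 3.99*q^3 + 2.73*q^2 - 2.84*q - 6.97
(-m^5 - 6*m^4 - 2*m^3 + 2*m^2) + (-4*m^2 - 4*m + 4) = -m^5 - 6*m^4 - 2*m^3 - 2*m^2 - 4*m + 4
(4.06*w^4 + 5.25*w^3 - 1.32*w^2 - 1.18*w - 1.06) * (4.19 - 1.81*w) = -7.3486*w^5 + 7.5089*w^4 + 24.3867*w^3 - 3.395*w^2 - 3.0256*w - 4.4414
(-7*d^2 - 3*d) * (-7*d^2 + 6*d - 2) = 49*d^4 - 21*d^3 - 4*d^2 + 6*d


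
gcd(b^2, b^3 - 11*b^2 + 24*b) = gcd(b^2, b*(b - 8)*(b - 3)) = b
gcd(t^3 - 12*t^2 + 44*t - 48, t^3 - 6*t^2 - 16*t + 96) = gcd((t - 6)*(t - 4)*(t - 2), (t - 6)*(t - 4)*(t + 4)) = t^2 - 10*t + 24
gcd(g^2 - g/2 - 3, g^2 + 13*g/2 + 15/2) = g + 3/2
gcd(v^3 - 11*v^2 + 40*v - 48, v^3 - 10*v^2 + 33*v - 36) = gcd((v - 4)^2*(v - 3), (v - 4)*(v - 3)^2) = v^2 - 7*v + 12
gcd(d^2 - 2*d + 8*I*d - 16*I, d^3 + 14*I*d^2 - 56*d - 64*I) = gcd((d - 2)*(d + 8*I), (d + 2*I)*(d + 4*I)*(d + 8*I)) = d + 8*I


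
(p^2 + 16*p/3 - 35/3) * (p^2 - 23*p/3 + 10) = p^4 - 7*p^3/3 - 383*p^2/9 + 1285*p/9 - 350/3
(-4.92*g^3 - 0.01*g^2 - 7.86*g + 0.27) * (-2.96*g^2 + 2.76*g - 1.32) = 14.5632*g^5 - 13.5496*g^4 + 29.7324*g^3 - 22.4796*g^2 + 11.1204*g - 0.3564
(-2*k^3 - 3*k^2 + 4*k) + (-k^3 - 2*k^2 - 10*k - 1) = -3*k^3 - 5*k^2 - 6*k - 1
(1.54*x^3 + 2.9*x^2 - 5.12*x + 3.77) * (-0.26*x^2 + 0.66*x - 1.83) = -0.4004*x^5 + 0.2624*x^4 + 0.427*x^3 - 9.6664*x^2 + 11.8578*x - 6.8991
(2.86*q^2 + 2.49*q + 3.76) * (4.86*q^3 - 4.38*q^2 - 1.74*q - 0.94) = 13.8996*q^5 - 0.425399999999998*q^4 + 2.391*q^3 - 23.4898*q^2 - 8.883*q - 3.5344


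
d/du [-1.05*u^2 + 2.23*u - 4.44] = 2.23 - 2.1*u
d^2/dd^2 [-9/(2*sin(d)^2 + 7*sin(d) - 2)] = 9*(16*sin(d)^4 + 42*sin(d)^3 + 41*sin(d)^2 - 70*sin(d) - 106)/(7*sin(d) - cos(2*d) - 1)^3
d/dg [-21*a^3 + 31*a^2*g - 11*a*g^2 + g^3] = 31*a^2 - 22*a*g + 3*g^2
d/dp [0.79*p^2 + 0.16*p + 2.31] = 1.58*p + 0.16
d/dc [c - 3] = 1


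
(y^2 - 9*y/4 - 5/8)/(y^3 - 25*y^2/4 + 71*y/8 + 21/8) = (2*y - 5)/(2*y^2 - 13*y + 21)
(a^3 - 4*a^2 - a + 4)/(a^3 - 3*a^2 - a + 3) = (a - 4)/(a - 3)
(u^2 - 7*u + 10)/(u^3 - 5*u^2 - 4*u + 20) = 1/(u + 2)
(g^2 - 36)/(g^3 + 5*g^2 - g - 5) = (g^2 - 36)/(g^3 + 5*g^2 - g - 5)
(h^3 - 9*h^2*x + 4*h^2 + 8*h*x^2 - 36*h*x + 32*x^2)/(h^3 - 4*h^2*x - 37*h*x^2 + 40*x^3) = (h + 4)/(h + 5*x)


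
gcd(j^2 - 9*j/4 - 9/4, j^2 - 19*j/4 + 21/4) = j - 3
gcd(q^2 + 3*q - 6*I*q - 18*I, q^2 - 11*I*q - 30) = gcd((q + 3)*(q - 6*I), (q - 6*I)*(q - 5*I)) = q - 6*I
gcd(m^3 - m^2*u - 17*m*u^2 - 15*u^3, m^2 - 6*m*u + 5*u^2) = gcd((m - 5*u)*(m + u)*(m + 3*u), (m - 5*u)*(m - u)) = -m + 5*u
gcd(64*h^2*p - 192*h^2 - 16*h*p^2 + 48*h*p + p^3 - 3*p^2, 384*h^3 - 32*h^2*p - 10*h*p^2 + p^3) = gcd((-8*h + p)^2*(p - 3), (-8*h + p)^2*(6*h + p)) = 64*h^2 - 16*h*p + p^2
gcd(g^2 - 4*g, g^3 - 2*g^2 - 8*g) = g^2 - 4*g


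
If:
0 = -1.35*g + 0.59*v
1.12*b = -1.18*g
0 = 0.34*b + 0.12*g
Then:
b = 0.00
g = 0.00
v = 0.00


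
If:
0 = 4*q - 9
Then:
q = 9/4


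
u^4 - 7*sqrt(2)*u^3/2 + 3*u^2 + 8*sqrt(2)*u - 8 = (u - 2*sqrt(2))^2*(u - sqrt(2)/2)*(u + sqrt(2))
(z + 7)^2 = z^2 + 14*z + 49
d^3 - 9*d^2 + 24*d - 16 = (d - 4)^2*(d - 1)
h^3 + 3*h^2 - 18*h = h*(h - 3)*(h + 6)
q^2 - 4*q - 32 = (q - 8)*(q + 4)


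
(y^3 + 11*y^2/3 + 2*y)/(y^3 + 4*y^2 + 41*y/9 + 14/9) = 3*y*(y + 3)/(3*y^2 + 10*y + 7)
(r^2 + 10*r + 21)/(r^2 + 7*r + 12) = (r + 7)/(r + 4)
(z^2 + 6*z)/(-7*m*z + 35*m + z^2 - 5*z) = z*(z + 6)/(-7*m*z + 35*m + z^2 - 5*z)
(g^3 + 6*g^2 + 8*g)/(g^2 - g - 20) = g*(g + 2)/(g - 5)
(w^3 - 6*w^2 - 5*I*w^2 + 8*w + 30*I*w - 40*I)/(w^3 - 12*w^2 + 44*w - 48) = (w - 5*I)/(w - 6)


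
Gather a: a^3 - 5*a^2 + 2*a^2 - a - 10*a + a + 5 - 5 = a^3 - 3*a^2 - 10*a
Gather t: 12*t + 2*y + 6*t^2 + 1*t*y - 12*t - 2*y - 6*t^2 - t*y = 0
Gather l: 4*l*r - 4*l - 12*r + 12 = l*(4*r - 4) - 12*r + 12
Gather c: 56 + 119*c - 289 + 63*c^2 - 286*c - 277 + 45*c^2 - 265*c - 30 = 108*c^2 - 432*c - 540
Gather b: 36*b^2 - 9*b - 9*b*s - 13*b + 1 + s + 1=36*b^2 + b*(-9*s - 22) + s + 2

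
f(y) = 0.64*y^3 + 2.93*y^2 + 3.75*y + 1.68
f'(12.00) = 350.55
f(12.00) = 1574.52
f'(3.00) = 38.61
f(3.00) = 56.58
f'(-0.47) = 1.42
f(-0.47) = 0.50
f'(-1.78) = -0.60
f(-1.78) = 0.68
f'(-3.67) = 8.10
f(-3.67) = -4.25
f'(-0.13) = 3.02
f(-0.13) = 1.24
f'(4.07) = 59.40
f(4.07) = 108.63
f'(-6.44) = 45.64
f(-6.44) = -71.89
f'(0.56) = 7.63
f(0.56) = 4.81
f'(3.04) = 39.31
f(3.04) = 58.14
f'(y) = 1.92*y^2 + 5.86*y + 3.75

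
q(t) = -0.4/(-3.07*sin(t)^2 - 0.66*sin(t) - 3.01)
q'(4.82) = 0.01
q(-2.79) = 0.13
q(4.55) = 0.07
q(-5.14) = 0.07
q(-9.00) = 0.12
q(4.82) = 0.07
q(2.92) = 0.12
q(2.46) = 0.09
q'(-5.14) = -0.03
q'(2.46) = 0.07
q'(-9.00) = -0.06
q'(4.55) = -0.01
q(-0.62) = 0.11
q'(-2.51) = -0.07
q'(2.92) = 0.07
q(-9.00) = 0.12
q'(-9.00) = -0.06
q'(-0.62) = 0.07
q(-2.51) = 0.11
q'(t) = -0.4*(6.14*sin(t)*cos(t) + 0.66*cos(t))/(-3.07*sin(t)^2 - 0.66*sin(t) - 3.01)^2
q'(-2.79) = -0.06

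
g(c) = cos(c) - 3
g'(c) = -sin(c)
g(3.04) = -3.99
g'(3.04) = -0.10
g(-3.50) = -3.94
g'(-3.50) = -0.35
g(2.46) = -3.78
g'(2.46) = -0.63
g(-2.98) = -3.99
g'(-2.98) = 0.16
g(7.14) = -2.35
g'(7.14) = -0.76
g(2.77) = -3.93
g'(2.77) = -0.36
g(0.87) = -2.36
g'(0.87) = -0.76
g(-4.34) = -3.36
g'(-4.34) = -0.93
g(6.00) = -2.04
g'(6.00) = 0.28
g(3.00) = -3.99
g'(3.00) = -0.14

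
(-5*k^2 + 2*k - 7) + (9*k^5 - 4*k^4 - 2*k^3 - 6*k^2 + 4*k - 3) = 9*k^5 - 4*k^4 - 2*k^3 - 11*k^2 + 6*k - 10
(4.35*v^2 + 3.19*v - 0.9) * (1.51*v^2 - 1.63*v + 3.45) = 6.5685*v^4 - 2.2736*v^3 + 8.4488*v^2 + 12.4725*v - 3.105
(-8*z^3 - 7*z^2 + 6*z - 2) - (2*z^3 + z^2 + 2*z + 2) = -10*z^3 - 8*z^2 + 4*z - 4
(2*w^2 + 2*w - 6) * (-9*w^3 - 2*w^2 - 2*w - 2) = -18*w^5 - 22*w^4 + 46*w^3 + 4*w^2 + 8*w + 12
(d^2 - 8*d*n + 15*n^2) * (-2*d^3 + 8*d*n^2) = -2*d^5 + 16*d^4*n - 22*d^3*n^2 - 64*d^2*n^3 + 120*d*n^4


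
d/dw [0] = 0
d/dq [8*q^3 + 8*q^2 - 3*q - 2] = 24*q^2 + 16*q - 3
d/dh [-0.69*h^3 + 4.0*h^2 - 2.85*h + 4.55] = -2.07*h^2 + 8.0*h - 2.85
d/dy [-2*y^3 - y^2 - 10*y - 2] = -6*y^2 - 2*y - 10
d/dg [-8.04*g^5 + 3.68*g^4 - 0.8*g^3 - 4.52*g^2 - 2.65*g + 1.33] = -40.2*g^4 + 14.72*g^3 - 2.4*g^2 - 9.04*g - 2.65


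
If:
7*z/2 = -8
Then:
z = -16/7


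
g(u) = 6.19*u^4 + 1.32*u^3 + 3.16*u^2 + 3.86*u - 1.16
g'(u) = 24.76*u^3 + 3.96*u^2 + 6.32*u + 3.86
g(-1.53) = 29.52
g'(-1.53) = -85.22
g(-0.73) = -1.05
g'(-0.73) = -8.28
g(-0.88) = 0.70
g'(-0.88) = -15.51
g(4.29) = 2274.40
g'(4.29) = 2058.74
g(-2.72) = 323.97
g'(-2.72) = -482.29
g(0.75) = 6.03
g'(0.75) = 21.27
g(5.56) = 6260.35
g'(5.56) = 4417.16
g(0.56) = 2.83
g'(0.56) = 12.99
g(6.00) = 8443.12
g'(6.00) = 5532.50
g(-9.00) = 39870.37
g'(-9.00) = -17782.30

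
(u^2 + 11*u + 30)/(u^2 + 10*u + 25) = (u + 6)/(u + 5)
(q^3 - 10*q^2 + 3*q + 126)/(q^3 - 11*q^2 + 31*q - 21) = (q^2 - 3*q - 18)/(q^2 - 4*q + 3)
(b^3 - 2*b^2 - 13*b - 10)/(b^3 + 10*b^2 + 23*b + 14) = (b - 5)/(b + 7)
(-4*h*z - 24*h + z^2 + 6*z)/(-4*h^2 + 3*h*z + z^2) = (-4*h*z - 24*h + z^2 + 6*z)/(-4*h^2 + 3*h*z + z^2)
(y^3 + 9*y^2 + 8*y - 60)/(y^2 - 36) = (y^2 + 3*y - 10)/(y - 6)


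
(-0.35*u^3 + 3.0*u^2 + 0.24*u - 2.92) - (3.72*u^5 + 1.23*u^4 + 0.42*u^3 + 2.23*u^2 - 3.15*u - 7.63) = -3.72*u^5 - 1.23*u^4 - 0.77*u^3 + 0.77*u^2 + 3.39*u + 4.71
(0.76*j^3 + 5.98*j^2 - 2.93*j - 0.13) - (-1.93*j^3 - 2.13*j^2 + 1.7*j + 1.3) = 2.69*j^3 + 8.11*j^2 - 4.63*j - 1.43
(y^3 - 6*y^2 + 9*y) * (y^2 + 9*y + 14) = y^5 + 3*y^4 - 31*y^3 - 3*y^2 + 126*y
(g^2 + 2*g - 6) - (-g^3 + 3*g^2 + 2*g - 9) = g^3 - 2*g^2 + 3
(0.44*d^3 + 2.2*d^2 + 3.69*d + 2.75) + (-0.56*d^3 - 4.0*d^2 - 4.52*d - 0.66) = -0.12*d^3 - 1.8*d^2 - 0.83*d + 2.09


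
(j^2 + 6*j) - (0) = j^2 + 6*j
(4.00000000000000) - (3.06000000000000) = 0.940000000000000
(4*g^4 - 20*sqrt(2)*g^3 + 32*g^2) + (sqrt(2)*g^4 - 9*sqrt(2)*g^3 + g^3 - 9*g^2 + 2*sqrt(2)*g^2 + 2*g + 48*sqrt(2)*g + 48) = sqrt(2)*g^4 + 4*g^4 - 29*sqrt(2)*g^3 + g^3 + 2*sqrt(2)*g^2 + 23*g^2 + 2*g + 48*sqrt(2)*g + 48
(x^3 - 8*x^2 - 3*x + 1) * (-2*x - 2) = -2*x^4 + 14*x^3 + 22*x^2 + 4*x - 2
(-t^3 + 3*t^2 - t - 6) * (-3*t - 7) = 3*t^4 - 2*t^3 - 18*t^2 + 25*t + 42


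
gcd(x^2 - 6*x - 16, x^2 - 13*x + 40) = x - 8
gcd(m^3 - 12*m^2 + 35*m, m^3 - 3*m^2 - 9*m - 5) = m - 5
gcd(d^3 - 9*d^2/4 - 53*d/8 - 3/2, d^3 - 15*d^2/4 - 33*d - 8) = d + 1/4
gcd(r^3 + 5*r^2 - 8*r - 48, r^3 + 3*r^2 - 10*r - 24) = r^2 + r - 12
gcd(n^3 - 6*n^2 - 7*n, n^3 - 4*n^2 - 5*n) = n^2 + n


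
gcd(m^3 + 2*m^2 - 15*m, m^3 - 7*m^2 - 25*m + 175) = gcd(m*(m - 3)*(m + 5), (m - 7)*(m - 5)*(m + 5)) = m + 5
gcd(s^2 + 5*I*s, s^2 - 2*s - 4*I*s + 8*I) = 1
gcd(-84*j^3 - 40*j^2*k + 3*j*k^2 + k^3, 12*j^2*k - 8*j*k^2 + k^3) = 6*j - k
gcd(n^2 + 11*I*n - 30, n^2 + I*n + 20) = n + 5*I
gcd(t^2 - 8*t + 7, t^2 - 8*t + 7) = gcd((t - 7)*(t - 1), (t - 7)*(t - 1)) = t^2 - 8*t + 7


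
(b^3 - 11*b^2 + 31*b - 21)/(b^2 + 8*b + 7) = (b^3 - 11*b^2 + 31*b - 21)/(b^2 + 8*b + 7)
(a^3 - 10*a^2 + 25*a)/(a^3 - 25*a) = (a - 5)/(a + 5)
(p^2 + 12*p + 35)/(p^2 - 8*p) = (p^2 + 12*p + 35)/(p*(p - 8))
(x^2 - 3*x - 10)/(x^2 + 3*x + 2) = (x - 5)/(x + 1)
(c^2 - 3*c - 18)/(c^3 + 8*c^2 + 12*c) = (c^2 - 3*c - 18)/(c*(c^2 + 8*c + 12))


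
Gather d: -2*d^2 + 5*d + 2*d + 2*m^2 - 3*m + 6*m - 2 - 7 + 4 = -2*d^2 + 7*d + 2*m^2 + 3*m - 5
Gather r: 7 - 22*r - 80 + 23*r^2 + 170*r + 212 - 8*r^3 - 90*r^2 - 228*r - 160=-8*r^3 - 67*r^2 - 80*r - 21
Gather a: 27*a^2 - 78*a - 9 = 27*a^2 - 78*a - 9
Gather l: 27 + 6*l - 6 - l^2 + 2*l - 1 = -l^2 + 8*l + 20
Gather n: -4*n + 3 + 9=12 - 4*n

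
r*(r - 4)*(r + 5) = r^3 + r^2 - 20*r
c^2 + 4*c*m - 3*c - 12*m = (c - 3)*(c + 4*m)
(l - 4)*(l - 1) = l^2 - 5*l + 4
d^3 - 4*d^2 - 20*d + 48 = (d - 6)*(d - 2)*(d + 4)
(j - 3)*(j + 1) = j^2 - 2*j - 3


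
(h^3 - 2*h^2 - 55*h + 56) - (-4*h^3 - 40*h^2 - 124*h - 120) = 5*h^3 + 38*h^2 + 69*h + 176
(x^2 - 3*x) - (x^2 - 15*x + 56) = 12*x - 56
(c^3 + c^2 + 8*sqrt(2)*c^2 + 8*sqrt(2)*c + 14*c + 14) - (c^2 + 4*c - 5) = c^3 + 8*sqrt(2)*c^2 + 10*c + 8*sqrt(2)*c + 19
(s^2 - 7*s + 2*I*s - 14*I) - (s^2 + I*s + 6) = -7*s + I*s - 6 - 14*I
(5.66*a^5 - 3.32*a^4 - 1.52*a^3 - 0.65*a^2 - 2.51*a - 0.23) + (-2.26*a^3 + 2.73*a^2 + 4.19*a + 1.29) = 5.66*a^5 - 3.32*a^4 - 3.78*a^3 + 2.08*a^2 + 1.68*a + 1.06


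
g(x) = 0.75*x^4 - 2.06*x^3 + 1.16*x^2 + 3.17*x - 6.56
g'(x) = 3.0*x^3 - 6.18*x^2 + 2.32*x + 3.17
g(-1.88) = 14.64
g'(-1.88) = -42.97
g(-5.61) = 1118.74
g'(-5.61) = -734.02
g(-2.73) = 77.00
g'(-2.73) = -110.26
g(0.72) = -4.24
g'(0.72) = 2.76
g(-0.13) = -6.95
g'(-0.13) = 2.76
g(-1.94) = 17.32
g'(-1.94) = -46.49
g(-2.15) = 28.49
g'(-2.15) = -60.20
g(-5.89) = 1338.60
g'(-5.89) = -837.90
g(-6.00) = 1433.14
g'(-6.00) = -881.23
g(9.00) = 3534.94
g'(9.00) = 1710.47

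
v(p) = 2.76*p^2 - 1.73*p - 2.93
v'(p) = 5.52*p - 1.73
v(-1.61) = 7.01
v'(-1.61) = -10.62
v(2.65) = 11.87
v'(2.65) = 12.90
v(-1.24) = 3.46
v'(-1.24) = -8.57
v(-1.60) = 6.90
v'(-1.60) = -10.56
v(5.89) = 82.63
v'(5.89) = 30.78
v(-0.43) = -1.68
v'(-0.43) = -4.10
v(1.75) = 2.50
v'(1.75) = 7.93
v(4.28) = 40.22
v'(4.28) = 21.90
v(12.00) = 373.75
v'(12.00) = 64.51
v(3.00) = 16.72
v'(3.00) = 14.83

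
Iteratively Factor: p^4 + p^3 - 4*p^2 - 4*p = (p + 2)*(p^3 - p^2 - 2*p) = p*(p + 2)*(p^2 - p - 2) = p*(p + 1)*(p + 2)*(p - 2)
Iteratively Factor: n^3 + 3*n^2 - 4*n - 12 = (n - 2)*(n^2 + 5*n + 6) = (n - 2)*(n + 3)*(n + 2)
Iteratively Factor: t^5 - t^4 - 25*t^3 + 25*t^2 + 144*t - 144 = (t + 3)*(t^4 - 4*t^3 - 13*t^2 + 64*t - 48) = (t + 3)*(t + 4)*(t^3 - 8*t^2 + 19*t - 12) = (t - 1)*(t + 3)*(t + 4)*(t^2 - 7*t + 12) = (t - 3)*(t - 1)*(t + 3)*(t + 4)*(t - 4)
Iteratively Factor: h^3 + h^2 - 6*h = (h)*(h^2 + h - 6) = h*(h - 2)*(h + 3)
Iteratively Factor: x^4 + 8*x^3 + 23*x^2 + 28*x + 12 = (x + 2)*(x^3 + 6*x^2 + 11*x + 6) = (x + 1)*(x + 2)*(x^2 + 5*x + 6) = (x + 1)*(x + 2)^2*(x + 3)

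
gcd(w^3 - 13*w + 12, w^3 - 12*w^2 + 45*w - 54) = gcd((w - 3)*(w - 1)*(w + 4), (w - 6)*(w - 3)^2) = w - 3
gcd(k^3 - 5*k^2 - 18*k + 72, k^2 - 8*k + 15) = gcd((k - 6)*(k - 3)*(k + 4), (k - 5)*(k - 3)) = k - 3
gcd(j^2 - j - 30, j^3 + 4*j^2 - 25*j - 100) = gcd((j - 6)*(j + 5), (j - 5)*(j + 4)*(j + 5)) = j + 5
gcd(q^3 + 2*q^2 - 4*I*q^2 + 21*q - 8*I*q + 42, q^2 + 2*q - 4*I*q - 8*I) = q + 2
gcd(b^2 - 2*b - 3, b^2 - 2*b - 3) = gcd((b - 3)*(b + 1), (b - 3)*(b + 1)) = b^2 - 2*b - 3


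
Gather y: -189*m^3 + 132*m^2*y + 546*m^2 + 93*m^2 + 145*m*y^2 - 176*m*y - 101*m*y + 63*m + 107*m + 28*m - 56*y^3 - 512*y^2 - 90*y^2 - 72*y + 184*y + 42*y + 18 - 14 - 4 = -189*m^3 + 639*m^2 + 198*m - 56*y^3 + y^2*(145*m - 602) + y*(132*m^2 - 277*m + 154)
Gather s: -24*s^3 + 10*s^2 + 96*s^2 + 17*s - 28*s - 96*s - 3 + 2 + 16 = -24*s^3 + 106*s^2 - 107*s + 15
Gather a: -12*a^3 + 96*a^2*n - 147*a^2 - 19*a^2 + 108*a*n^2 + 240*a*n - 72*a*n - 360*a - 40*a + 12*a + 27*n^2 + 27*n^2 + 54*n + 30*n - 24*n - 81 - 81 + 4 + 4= -12*a^3 + a^2*(96*n - 166) + a*(108*n^2 + 168*n - 388) + 54*n^2 + 60*n - 154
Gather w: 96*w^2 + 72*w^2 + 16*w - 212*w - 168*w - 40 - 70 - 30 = 168*w^2 - 364*w - 140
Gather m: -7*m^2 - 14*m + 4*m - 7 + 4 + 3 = -7*m^2 - 10*m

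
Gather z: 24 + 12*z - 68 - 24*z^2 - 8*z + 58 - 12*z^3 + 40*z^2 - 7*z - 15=-12*z^3 + 16*z^2 - 3*z - 1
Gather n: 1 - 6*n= 1 - 6*n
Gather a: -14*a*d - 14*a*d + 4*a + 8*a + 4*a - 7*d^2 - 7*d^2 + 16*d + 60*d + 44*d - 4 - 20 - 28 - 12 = a*(16 - 28*d) - 14*d^2 + 120*d - 64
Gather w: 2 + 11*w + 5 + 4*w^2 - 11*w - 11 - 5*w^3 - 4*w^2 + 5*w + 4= -5*w^3 + 5*w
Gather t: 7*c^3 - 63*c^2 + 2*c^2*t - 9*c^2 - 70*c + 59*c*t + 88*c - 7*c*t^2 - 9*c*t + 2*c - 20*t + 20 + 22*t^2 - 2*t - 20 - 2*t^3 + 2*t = 7*c^3 - 72*c^2 + 20*c - 2*t^3 + t^2*(22 - 7*c) + t*(2*c^2 + 50*c - 20)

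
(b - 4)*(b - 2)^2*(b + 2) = b^4 - 6*b^3 + 4*b^2 + 24*b - 32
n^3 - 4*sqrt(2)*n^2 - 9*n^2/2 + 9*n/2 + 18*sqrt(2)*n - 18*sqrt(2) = (n - 3)*(n - 3/2)*(n - 4*sqrt(2))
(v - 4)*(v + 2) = v^2 - 2*v - 8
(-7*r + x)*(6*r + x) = -42*r^2 - r*x + x^2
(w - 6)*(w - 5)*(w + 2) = w^3 - 9*w^2 + 8*w + 60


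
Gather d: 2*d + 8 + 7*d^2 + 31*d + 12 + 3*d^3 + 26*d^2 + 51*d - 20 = 3*d^3 + 33*d^2 + 84*d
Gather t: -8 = -8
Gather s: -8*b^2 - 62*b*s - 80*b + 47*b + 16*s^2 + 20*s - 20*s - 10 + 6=-8*b^2 - 62*b*s - 33*b + 16*s^2 - 4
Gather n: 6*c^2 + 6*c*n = 6*c^2 + 6*c*n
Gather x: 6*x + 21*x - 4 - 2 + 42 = 27*x + 36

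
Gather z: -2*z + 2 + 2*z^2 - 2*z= 2*z^2 - 4*z + 2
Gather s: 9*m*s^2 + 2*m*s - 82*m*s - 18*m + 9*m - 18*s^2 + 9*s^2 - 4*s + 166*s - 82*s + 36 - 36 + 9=-9*m + s^2*(9*m - 9) + s*(80 - 80*m) + 9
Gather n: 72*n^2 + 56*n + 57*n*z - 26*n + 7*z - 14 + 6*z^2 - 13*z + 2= 72*n^2 + n*(57*z + 30) + 6*z^2 - 6*z - 12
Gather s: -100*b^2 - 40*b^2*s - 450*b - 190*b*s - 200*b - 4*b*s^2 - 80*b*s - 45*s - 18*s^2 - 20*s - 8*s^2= -100*b^2 - 650*b + s^2*(-4*b - 26) + s*(-40*b^2 - 270*b - 65)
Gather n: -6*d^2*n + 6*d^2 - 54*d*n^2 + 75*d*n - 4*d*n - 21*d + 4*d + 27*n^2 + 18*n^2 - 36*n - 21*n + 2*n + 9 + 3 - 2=6*d^2 - 17*d + n^2*(45 - 54*d) + n*(-6*d^2 + 71*d - 55) + 10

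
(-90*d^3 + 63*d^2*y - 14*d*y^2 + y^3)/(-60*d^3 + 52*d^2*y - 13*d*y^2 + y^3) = (-3*d + y)/(-2*d + y)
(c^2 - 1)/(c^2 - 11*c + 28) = (c^2 - 1)/(c^2 - 11*c + 28)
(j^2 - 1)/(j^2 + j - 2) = (j + 1)/(j + 2)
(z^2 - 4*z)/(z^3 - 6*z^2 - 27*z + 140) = z/(z^2 - 2*z - 35)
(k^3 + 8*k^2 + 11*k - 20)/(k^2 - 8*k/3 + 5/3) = 3*(k^2 + 9*k + 20)/(3*k - 5)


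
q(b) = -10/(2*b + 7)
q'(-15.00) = 0.04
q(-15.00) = 0.43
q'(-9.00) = 0.17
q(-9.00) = 0.91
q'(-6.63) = 0.51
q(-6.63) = 1.60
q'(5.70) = 0.06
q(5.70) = -0.54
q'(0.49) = 0.31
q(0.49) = -1.25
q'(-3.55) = 2000.00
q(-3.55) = 100.00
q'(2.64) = 0.13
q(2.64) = -0.81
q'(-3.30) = 125.00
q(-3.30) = -25.00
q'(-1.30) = 1.03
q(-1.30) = -2.27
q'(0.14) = 0.38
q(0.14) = -1.37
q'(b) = 20/(2*b + 7)^2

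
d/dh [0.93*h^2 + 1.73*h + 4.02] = 1.86*h + 1.73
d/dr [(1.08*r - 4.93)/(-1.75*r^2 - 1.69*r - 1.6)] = (1.89*r^2 - 17.255*r - 10.0597)/(3.0625*r^4 + 5.915*r^3 + 8.4561*r^2 + 5.408*r + 2.56)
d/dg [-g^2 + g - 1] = 1 - 2*g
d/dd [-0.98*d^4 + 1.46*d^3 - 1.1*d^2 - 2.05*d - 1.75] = -3.92*d^3 + 4.38*d^2 - 2.2*d - 2.05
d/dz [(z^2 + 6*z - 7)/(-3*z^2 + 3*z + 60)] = (7*z^2 + 26*z + 127)/(3*(z^4 - 2*z^3 - 39*z^2 + 40*z + 400))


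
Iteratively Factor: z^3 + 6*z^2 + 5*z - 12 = (z + 4)*(z^2 + 2*z - 3) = (z - 1)*(z + 4)*(z + 3)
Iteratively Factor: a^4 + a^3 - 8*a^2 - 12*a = (a - 3)*(a^3 + 4*a^2 + 4*a) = (a - 3)*(a + 2)*(a^2 + 2*a) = (a - 3)*(a + 2)^2*(a)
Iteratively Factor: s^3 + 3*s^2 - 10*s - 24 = (s + 4)*(s^2 - s - 6) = (s + 2)*(s + 4)*(s - 3)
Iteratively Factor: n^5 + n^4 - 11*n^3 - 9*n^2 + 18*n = (n - 1)*(n^4 + 2*n^3 - 9*n^2 - 18*n) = (n - 1)*(n + 2)*(n^3 - 9*n) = n*(n - 1)*(n + 2)*(n^2 - 9) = n*(n - 3)*(n - 1)*(n + 2)*(n + 3)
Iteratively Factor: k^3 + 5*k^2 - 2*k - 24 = (k + 4)*(k^2 + k - 6) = (k + 3)*(k + 4)*(k - 2)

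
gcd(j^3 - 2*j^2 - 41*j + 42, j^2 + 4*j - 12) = j + 6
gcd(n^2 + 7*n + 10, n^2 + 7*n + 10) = n^2 + 7*n + 10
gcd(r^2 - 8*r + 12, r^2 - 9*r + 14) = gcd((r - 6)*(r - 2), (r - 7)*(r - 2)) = r - 2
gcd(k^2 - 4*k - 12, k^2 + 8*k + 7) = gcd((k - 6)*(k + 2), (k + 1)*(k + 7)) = 1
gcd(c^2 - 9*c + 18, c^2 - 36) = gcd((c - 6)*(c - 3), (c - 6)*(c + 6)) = c - 6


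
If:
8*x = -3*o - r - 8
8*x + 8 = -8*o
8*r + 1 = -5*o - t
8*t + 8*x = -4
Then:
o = -3/92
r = -15/92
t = 43/92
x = -89/92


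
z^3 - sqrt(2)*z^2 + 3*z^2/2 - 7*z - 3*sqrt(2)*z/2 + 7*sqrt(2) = (z - 2)*(z + 7/2)*(z - sqrt(2))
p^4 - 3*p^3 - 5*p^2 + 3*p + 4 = (p - 4)*(p - 1)*(p + 1)^2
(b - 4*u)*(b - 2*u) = b^2 - 6*b*u + 8*u^2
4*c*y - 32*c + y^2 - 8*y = (4*c + y)*(y - 8)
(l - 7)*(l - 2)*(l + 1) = l^3 - 8*l^2 + 5*l + 14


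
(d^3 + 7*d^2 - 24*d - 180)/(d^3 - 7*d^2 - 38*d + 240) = (d + 6)/(d - 8)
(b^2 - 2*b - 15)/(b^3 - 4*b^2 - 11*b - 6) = (-b^2 + 2*b + 15)/(-b^3 + 4*b^2 + 11*b + 6)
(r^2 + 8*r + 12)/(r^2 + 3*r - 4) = (r^2 + 8*r + 12)/(r^2 + 3*r - 4)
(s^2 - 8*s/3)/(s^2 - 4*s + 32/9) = 3*s/(3*s - 4)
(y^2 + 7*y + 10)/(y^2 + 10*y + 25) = (y + 2)/(y + 5)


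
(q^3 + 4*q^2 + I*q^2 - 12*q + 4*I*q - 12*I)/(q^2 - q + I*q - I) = (q^2 + 4*q - 12)/(q - 1)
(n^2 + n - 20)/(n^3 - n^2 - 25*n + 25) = (n - 4)/(n^2 - 6*n + 5)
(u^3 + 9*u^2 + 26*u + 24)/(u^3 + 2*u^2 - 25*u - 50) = (u^2 + 7*u + 12)/(u^2 - 25)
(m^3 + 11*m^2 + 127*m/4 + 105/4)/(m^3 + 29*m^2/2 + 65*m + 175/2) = (m + 3/2)/(m + 5)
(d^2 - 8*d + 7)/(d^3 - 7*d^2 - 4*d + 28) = (d - 1)/(d^2 - 4)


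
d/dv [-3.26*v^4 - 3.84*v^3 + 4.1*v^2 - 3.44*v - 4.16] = -13.04*v^3 - 11.52*v^2 + 8.2*v - 3.44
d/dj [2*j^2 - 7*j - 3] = 4*j - 7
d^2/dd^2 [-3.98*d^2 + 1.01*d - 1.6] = -7.96000000000000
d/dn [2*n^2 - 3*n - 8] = 4*n - 3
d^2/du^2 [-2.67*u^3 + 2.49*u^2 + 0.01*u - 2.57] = 4.98 - 16.02*u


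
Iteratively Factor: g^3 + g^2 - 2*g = (g + 2)*(g^2 - g) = g*(g + 2)*(g - 1)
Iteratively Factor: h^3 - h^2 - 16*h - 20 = (h + 2)*(h^2 - 3*h - 10) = (h + 2)^2*(h - 5)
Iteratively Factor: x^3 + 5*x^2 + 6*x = (x + 3)*(x^2 + 2*x) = x*(x + 3)*(x + 2)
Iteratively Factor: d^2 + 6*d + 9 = (d + 3)*(d + 3)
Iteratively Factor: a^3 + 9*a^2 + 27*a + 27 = (a + 3)*(a^2 + 6*a + 9) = (a + 3)^2*(a + 3)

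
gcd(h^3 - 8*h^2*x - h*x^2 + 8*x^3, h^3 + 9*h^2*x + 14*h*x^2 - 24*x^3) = -h + x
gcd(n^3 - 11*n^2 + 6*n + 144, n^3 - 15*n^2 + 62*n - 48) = n^2 - 14*n + 48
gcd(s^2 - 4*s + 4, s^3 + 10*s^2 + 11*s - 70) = s - 2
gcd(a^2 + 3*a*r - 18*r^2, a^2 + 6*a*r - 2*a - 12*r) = a + 6*r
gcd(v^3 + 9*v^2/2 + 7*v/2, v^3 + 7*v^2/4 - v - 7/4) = v + 1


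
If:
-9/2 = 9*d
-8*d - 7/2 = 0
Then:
No Solution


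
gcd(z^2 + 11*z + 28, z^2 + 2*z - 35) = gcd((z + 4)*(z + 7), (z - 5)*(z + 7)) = z + 7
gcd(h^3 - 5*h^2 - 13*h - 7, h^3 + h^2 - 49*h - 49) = h^2 - 6*h - 7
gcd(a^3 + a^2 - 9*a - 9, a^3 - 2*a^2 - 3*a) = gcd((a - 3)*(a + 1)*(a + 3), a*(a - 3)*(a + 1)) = a^2 - 2*a - 3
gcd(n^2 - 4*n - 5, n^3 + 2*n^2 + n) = n + 1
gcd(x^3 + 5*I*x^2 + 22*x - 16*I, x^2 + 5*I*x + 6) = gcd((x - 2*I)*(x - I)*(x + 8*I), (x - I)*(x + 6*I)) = x - I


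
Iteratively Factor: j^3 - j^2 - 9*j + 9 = (j - 1)*(j^2 - 9) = (j - 1)*(j + 3)*(j - 3)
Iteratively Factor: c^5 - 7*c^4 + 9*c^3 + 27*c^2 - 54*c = (c)*(c^4 - 7*c^3 + 9*c^2 + 27*c - 54) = c*(c + 2)*(c^3 - 9*c^2 + 27*c - 27) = c*(c - 3)*(c + 2)*(c^2 - 6*c + 9) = c*(c - 3)^2*(c + 2)*(c - 3)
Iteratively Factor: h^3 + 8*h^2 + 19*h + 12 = (h + 1)*(h^2 + 7*h + 12) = (h + 1)*(h + 3)*(h + 4)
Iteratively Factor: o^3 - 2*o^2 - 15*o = (o - 5)*(o^2 + 3*o) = (o - 5)*(o + 3)*(o)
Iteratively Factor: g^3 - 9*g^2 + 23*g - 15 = (g - 5)*(g^2 - 4*g + 3) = (g - 5)*(g - 1)*(g - 3)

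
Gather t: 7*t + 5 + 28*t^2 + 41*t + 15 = 28*t^2 + 48*t + 20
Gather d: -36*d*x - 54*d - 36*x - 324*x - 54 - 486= d*(-36*x - 54) - 360*x - 540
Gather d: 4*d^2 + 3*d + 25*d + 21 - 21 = 4*d^2 + 28*d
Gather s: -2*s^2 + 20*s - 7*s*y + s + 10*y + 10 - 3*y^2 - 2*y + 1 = -2*s^2 + s*(21 - 7*y) - 3*y^2 + 8*y + 11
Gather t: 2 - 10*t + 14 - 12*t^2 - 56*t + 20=-12*t^2 - 66*t + 36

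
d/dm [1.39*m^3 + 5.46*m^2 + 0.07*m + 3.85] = 4.17*m^2 + 10.92*m + 0.07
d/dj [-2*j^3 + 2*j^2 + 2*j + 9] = -6*j^2 + 4*j + 2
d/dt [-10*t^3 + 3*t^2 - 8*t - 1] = -30*t^2 + 6*t - 8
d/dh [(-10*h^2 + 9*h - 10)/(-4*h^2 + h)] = 2*(13*h^2 - 40*h + 5)/(h^2*(16*h^2 - 8*h + 1))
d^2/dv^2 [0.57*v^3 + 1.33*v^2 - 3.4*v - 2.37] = 3.42*v + 2.66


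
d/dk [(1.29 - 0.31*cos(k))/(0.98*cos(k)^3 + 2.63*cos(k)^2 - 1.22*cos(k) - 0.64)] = (-0.6076*cos(k)^3 + 2.9773*cos(k)^2 + 6.7854*cos(k) - 1.7722)*sin(k)/(0.9604*cos(k)^6 + 5.1548*cos(k)^5 + 4.5257*cos(k)^4 - 7.6716*cos(k)^3 - 1.878*cos(k)^2 + 1.5616*cos(k) + 0.4096)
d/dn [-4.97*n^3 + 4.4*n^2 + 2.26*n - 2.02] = -14.91*n^2 + 8.8*n + 2.26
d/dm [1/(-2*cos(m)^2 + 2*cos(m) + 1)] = 2*(sin(m) - sin(2*m))/(2*cos(m) - cos(2*m))^2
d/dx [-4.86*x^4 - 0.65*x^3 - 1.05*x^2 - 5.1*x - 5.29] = -19.44*x^3 - 1.95*x^2 - 2.1*x - 5.1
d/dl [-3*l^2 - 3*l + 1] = -6*l - 3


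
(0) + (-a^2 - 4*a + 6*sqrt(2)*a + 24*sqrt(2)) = -a^2 - 4*a + 6*sqrt(2)*a + 24*sqrt(2)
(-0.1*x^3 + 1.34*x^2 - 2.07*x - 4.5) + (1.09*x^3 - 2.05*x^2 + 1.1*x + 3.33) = 0.99*x^3 - 0.71*x^2 - 0.97*x - 1.17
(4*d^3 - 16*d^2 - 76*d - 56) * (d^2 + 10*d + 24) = 4*d^5 + 24*d^4 - 140*d^3 - 1200*d^2 - 2384*d - 1344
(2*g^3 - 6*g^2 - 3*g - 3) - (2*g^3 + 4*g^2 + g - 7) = -10*g^2 - 4*g + 4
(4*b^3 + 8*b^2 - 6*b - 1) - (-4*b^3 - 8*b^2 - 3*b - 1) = 8*b^3 + 16*b^2 - 3*b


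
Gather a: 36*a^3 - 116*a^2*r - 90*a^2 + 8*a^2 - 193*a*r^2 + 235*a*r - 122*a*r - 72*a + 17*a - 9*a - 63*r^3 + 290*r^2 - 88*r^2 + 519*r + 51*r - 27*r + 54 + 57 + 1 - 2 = 36*a^3 + a^2*(-116*r - 82) + a*(-193*r^2 + 113*r - 64) - 63*r^3 + 202*r^2 + 543*r + 110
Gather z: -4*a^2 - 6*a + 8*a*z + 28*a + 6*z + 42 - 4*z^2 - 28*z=-4*a^2 + 22*a - 4*z^2 + z*(8*a - 22) + 42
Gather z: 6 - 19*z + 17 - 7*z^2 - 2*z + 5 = -7*z^2 - 21*z + 28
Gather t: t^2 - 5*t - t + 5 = t^2 - 6*t + 5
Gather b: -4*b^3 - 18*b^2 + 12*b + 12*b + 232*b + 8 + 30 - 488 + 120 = -4*b^3 - 18*b^2 + 256*b - 330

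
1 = 1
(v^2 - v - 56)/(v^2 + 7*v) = (v - 8)/v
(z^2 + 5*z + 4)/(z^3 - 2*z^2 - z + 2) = (z + 4)/(z^2 - 3*z + 2)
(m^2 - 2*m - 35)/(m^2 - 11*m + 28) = (m + 5)/(m - 4)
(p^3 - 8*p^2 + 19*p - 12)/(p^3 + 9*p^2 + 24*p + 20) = (p^3 - 8*p^2 + 19*p - 12)/(p^3 + 9*p^2 + 24*p + 20)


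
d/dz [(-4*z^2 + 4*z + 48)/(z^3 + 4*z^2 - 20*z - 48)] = 4*(z^2 + 6*z + 12)/(z^4 + 16*z^3 + 88*z^2 + 192*z + 144)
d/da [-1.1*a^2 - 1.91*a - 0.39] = -2.2*a - 1.91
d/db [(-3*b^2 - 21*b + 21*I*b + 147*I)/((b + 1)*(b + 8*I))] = (b^2*(18 - 45*I) - 342*I*b + 1008 - 315*I)/(b^4 + b^3*(2 + 16*I) + b^2*(-63 + 32*I) + b*(-128 + 16*I) - 64)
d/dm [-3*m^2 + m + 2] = 1 - 6*m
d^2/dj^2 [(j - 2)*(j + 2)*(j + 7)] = 6*j + 14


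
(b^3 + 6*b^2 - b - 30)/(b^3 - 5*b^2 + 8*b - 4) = (b^2 + 8*b + 15)/(b^2 - 3*b + 2)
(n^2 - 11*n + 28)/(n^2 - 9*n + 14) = (n - 4)/(n - 2)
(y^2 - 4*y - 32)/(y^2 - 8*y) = (y + 4)/y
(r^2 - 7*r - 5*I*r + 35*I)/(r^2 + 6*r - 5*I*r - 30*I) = (r - 7)/(r + 6)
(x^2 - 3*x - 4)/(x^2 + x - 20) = (x + 1)/(x + 5)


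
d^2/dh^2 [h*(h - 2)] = 2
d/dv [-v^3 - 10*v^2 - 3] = v*(-3*v - 20)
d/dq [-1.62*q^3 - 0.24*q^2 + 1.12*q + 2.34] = -4.86*q^2 - 0.48*q + 1.12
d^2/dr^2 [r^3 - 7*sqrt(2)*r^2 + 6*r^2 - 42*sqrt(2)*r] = 6*r - 14*sqrt(2) + 12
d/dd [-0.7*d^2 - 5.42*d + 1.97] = -1.4*d - 5.42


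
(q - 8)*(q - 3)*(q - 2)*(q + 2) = q^4 - 11*q^3 + 20*q^2 + 44*q - 96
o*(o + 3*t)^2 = o^3 + 6*o^2*t + 9*o*t^2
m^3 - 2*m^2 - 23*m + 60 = (m - 4)*(m - 3)*(m + 5)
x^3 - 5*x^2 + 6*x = x*(x - 3)*(x - 2)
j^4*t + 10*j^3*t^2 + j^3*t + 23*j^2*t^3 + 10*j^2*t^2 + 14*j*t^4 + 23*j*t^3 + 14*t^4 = (j + t)*(j + 2*t)*(j + 7*t)*(j*t + t)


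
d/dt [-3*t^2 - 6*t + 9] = -6*t - 6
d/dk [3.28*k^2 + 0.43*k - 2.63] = 6.56*k + 0.43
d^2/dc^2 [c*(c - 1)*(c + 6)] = 6*c + 10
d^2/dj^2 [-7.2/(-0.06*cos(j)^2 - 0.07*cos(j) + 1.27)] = (-0.10368*(1 - cos(j)^2)^2 - 0.09072*cos(j)^3 - 2.28168*cos(j)^2 - 0.45864*cos(j) + 1.27152)/(0.06*cos(j)^2 + 0.07*cos(j) - 1.27)^3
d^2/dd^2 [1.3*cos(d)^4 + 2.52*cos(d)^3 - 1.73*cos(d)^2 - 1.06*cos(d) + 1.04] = -20.8*cos(d)^4 - 22.68*cos(d)^3 + 22.52*cos(d)^2 + 16.18*cos(d) - 3.45999999999999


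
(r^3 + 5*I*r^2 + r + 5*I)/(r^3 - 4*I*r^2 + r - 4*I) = (r + 5*I)/(r - 4*I)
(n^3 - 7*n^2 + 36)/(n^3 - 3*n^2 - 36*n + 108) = (n + 2)/(n + 6)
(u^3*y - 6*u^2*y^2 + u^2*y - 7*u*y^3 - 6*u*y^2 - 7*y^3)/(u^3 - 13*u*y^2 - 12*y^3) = y*(-u^2 + 7*u*y - u + 7*y)/(-u^2 + u*y + 12*y^2)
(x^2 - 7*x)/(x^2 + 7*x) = (x - 7)/(x + 7)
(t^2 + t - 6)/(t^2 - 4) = (t + 3)/(t + 2)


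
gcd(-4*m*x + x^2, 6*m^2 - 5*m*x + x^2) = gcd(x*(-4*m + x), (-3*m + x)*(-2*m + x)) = 1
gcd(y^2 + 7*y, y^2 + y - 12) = 1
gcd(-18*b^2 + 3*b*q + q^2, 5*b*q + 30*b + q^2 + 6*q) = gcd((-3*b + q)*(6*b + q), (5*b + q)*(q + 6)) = 1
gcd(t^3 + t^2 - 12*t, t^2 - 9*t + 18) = t - 3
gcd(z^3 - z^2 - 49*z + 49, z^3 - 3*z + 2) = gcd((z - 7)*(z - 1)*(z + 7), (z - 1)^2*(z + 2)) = z - 1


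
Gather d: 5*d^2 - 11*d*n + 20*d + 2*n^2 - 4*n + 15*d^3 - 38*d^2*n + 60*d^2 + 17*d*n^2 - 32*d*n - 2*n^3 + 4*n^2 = 15*d^3 + d^2*(65 - 38*n) + d*(17*n^2 - 43*n + 20) - 2*n^3 + 6*n^2 - 4*n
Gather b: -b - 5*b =-6*b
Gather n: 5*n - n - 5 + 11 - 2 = 4*n + 4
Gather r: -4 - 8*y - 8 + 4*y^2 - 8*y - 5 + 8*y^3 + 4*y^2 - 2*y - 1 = 8*y^3 + 8*y^2 - 18*y - 18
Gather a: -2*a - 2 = -2*a - 2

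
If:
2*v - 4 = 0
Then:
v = 2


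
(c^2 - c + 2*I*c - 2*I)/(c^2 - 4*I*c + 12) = (c - 1)/(c - 6*I)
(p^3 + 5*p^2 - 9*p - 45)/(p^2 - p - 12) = (p^2 + 2*p - 15)/(p - 4)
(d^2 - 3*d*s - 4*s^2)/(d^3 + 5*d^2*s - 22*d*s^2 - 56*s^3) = (d + s)/(d^2 + 9*d*s + 14*s^2)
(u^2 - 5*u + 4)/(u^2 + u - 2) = (u - 4)/(u + 2)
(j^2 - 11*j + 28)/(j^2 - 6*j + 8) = (j - 7)/(j - 2)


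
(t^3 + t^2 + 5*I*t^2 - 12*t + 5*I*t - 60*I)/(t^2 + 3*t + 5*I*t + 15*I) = (t^2 + t - 12)/(t + 3)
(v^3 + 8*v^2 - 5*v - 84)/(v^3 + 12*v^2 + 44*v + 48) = (v^2 + 4*v - 21)/(v^2 + 8*v + 12)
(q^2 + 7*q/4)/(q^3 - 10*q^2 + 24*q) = (q + 7/4)/(q^2 - 10*q + 24)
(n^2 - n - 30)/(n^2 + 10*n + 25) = (n - 6)/(n + 5)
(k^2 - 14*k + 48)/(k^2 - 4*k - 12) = (k - 8)/(k + 2)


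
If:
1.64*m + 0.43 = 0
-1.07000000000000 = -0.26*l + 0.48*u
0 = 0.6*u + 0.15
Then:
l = 3.65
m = -0.26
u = -0.25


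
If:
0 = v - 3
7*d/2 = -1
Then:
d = -2/7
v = 3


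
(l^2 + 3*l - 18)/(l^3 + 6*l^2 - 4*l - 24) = (l - 3)/(l^2 - 4)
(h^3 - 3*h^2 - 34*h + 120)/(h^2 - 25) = (h^2 + 2*h - 24)/(h + 5)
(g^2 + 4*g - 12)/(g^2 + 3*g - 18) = (g - 2)/(g - 3)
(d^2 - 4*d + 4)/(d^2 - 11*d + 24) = (d^2 - 4*d + 4)/(d^2 - 11*d + 24)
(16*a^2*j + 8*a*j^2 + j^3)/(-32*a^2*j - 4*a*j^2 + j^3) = (-4*a - j)/(8*a - j)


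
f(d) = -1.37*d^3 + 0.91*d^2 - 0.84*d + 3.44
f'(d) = -4.11*d^2 + 1.82*d - 0.84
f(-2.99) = 50.71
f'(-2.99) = -43.03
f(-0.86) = 5.71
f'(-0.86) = -5.44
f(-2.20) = 24.28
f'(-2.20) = -24.74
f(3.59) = -51.23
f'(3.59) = -47.28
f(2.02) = -5.84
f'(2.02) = -13.93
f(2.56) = -15.73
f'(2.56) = -23.12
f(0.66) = 2.89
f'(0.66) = -1.43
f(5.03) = -152.11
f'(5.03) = -95.67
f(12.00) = -2242.96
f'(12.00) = -570.84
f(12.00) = -2242.96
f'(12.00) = -570.84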